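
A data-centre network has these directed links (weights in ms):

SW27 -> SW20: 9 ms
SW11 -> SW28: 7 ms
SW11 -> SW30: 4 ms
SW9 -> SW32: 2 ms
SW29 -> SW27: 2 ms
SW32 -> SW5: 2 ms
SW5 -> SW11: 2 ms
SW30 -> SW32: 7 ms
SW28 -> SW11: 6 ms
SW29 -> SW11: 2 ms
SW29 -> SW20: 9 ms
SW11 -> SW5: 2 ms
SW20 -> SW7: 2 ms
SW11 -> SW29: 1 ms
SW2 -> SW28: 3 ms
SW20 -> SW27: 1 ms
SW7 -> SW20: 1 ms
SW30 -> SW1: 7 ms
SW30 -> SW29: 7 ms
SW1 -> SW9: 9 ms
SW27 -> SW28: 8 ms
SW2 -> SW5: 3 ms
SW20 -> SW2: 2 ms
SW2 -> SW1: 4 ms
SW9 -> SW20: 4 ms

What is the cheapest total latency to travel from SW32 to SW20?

14 ms

Shortest distances from SW32:
SW32: 0
SW5: 2  (via SW32)
SW11: 4  (via SW5)
SW29: 5  (via SW11)
SW27: 7  (via SW29)
SW30: 8  (via SW11)
SW28: 11  (via SW11)
SW20: 14  (via SW29)
Shortest route: SW32–SW5–SW11–SW29–SW20 = 14 ms.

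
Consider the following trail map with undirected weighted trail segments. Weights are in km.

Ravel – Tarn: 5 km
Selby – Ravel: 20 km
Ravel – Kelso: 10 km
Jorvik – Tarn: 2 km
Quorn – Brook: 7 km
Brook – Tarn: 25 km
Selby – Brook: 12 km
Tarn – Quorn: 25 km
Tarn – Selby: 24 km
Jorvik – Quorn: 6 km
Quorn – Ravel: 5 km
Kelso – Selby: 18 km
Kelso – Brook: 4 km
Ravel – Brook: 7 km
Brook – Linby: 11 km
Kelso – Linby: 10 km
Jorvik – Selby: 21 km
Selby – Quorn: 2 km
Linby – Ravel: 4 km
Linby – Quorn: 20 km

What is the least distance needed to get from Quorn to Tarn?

Shortest distances from Quorn:
Quorn: 0
Selby: 2  (via Quorn)
Ravel: 5  (via Quorn)
Jorvik: 6  (via Quorn)
Brook: 7  (via Quorn)
Tarn: 8  (via Jorvik)
Shortest route: Quorn → Jorvik → Tarn = 8 km.

8 km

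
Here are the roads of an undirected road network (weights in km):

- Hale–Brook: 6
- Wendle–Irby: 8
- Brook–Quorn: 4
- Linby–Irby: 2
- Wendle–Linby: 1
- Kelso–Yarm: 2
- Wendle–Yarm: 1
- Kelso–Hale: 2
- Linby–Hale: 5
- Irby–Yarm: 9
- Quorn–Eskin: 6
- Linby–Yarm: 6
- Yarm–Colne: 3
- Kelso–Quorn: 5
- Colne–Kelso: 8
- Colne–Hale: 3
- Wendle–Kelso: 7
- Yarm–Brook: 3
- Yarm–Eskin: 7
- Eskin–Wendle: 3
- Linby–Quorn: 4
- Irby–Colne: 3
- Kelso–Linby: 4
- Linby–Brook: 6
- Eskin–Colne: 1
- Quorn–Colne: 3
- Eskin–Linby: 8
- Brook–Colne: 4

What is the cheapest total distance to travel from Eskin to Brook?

Candidate routes:
Eskin–Colne–Brook: 1+4 = 5
Eskin–Wendle–Yarm–Brook: 3+1+3 = 7
The minimum is 5 km via Eskin–Colne–Brook.

5 km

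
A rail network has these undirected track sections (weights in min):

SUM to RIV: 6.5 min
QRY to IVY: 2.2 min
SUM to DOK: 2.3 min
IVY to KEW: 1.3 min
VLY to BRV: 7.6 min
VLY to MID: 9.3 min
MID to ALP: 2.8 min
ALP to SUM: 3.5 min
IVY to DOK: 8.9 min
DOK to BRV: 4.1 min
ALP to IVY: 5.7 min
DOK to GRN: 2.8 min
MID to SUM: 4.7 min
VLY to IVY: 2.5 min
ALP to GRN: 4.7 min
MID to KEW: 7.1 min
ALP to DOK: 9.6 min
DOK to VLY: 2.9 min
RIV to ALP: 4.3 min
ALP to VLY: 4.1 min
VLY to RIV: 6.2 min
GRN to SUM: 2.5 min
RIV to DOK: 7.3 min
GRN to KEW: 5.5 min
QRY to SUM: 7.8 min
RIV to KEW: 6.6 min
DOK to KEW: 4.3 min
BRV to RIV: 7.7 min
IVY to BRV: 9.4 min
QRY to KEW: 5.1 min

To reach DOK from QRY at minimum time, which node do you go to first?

IVY

Enumerating some paths:
QRY–IVY–KEW–DOK: 2.2+1.3+4.3 = 7.8
QRY–IVY–VLY–DOK: 2.2+2.5+2.9 = 7.6
The minimum is 7.6 min via QRY–IVY–VLY–DOK.
So from QRY the first move is to IVY.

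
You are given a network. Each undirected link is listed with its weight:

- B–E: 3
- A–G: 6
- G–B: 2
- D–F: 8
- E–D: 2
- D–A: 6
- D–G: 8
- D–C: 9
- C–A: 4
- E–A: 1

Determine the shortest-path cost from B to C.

8

Enumerating some paths:
B - E - D - A - C: 3+2+6+4 = 15
B - E - D - C: 3+2+9 = 14
B - G - A - C: 2+6+4 = 12
B - E - A - C: 3+1+4 = 8
The minimum is 8 via B - E - A - C.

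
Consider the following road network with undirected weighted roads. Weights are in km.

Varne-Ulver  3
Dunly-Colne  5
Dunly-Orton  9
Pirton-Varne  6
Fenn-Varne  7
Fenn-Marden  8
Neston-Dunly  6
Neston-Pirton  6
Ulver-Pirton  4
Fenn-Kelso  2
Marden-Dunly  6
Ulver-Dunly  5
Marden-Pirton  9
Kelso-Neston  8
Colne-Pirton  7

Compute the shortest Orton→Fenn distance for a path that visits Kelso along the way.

Best Orton to Kelso: Orton–Dunly–Neston–Kelso costing 23
Shortest Kelso→Fenn: Kelso–Fenn = 2
Total via Kelso: 23 + 2 = 25 km.

25 km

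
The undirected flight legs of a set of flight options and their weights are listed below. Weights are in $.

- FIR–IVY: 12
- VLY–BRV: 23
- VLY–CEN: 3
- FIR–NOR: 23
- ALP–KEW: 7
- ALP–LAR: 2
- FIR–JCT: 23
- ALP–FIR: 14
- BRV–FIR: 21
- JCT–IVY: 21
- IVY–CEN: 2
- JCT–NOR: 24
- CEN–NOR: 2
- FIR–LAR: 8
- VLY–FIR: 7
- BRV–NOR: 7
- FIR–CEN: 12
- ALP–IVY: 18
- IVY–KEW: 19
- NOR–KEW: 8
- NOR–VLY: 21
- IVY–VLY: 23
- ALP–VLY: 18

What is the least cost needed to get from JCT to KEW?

Compare a few routes:
JCT → FIR → LAR → ALP → KEW: 23+8+2+7 = 40
JCT → NOR → KEW: 24+8 = 32
JCT → IVY → CEN → NOR → KEW: 21+2+2+8 = 33
Cheapest is JCT → NOR → KEW at $32.

$32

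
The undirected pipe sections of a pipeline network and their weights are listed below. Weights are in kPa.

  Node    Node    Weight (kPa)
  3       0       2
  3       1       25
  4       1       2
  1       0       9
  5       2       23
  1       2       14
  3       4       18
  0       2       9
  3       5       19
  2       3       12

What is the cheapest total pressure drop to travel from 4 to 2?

Enumerating some paths:
4–1–0–3–2: 2+9+2+12 = 25
4–1–0–2: 2+9+9 = 20
4–1–2: 2+14 = 16
4–3–0–2: 18+2+9 = 29
The minimum is 16 kPa via 4–1–2.

16 kPa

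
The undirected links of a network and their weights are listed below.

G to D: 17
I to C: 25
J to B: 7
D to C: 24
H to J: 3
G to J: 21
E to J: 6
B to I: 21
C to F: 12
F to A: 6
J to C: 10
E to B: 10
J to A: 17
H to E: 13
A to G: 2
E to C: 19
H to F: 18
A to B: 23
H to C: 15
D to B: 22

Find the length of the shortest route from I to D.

Candidate routes:
I → B → D: 21+22 = 43
I → C → D: 25+24 = 49
I → B → J → C → D: 21+7+10+24 = 62
The minimum is 43 via I → B → D.

43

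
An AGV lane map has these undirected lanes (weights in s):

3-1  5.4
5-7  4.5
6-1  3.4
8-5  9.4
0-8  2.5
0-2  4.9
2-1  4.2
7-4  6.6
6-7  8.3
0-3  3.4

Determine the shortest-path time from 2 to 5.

16.8 s

Shortest distances from 2:
2: 0
1: 4.2  (via 2)
0: 4.9  (via 2)
8: 7.4  (via 0)
6: 7.6  (via 1)
3: 8.3  (via 0)
7: 15.9  (via 6)
5: 16.8  (via 8)
Shortest route: 2–0–8–5 = 16.8 s.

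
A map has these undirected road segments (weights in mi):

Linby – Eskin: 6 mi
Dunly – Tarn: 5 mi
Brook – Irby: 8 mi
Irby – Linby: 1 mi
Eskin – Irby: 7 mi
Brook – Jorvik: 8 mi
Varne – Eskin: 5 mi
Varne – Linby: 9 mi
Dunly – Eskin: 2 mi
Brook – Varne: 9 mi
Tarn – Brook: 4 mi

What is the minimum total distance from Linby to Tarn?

Settle nodes by increasing distance from Linby:
Linby: 0
Irby: 1  (via Linby)
Eskin: 6  (via Linby)
Dunly: 8  (via Eskin)
Brook: 9  (via Irby)
Varne: 9  (via Linby)
Tarn: 13  (via Dunly)
Shortest route: Linby → Eskin → Dunly → Tarn = 13 mi.

13 mi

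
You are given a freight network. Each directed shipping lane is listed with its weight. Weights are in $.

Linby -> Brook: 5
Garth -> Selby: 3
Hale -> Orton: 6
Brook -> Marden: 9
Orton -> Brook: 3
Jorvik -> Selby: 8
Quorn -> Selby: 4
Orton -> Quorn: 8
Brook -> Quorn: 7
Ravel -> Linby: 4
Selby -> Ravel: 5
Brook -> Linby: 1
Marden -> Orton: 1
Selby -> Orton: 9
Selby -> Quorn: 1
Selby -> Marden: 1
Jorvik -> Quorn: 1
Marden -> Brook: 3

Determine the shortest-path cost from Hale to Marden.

Running Dijkstra from Hale:
Hale: 0
Orton: 6  (via Hale)
Brook: 9  (via Orton)
Linby: 10  (via Brook)
Quorn: 14  (via Orton)
Selby: 18  (via Quorn)
Marden: 18  (via Brook)
Shortest route: Hale–Orton–Brook–Marden = $18.

$18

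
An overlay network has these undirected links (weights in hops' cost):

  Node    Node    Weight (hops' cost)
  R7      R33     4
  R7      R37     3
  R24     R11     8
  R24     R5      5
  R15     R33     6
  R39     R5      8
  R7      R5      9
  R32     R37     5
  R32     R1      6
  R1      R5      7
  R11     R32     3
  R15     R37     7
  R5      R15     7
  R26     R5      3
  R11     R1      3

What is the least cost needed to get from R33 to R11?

Shortest distances from R33:
R33: 0
R7: 4  (via R33)
R15: 6  (via R33)
R37: 7  (via R7)
R32: 12  (via R37)
R5: 13  (via R7)
R11: 15  (via R32)
Shortest route: R33 → R7 → R37 → R32 → R11 = 15 hops' cost.

15 hops' cost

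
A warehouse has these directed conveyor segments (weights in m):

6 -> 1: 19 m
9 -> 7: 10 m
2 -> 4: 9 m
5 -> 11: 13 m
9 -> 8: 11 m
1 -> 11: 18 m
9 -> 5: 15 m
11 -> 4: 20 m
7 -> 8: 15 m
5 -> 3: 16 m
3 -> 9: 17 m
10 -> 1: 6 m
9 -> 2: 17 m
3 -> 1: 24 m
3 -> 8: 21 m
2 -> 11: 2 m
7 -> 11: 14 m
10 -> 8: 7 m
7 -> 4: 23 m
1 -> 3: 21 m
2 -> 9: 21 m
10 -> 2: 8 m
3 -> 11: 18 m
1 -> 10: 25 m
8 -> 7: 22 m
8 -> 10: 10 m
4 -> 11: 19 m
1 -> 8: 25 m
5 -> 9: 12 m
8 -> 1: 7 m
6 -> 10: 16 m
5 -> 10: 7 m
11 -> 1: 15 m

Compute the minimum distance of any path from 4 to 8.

59 m

Running Dijkstra from 4:
4: 0
11: 19  (via 4)
1: 34  (via 11)
3: 55  (via 1)
8: 59  (via 1)
Shortest route: 4 → 11 → 1 → 8 = 59 m.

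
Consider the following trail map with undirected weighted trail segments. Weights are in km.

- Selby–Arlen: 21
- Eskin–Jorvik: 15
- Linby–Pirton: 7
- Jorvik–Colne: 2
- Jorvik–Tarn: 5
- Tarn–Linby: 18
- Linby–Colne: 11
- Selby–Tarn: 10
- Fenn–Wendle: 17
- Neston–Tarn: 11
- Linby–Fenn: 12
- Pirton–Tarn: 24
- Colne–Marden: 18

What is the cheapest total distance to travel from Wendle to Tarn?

Shortest distances from Wendle:
Wendle: 0
Fenn: 17  (via Wendle)
Linby: 29  (via Fenn)
Pirton: 36  (via Linby)
Colne: 40  (via Linby)
Jorvik: 42  (via Colne)
Tarn: 47  (via Linby)
Shortest route: Wendle–Fenn–Linby–Tarn = 47 km.

47 km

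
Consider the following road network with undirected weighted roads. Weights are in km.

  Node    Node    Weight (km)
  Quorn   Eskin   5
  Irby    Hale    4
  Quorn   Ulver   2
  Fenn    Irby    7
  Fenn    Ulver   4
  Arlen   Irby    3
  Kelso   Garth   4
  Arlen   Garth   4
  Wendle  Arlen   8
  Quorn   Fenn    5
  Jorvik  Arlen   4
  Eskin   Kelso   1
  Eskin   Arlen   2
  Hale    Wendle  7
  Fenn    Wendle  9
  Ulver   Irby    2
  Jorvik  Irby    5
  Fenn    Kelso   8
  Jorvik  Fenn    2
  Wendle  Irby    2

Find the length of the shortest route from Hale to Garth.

Enumerating some paths:
Hale - Wendle - Irby - Arlen - Garth: 7+2+3+4 = 16
Hale - Irby - Arlen - Eskin - Kelso - Garth: 4+3+2+1+4 = 14
Hale - Irby - Arlen - Garth: 4+3+4 = 11
Hale - Irby - Jorvik - Arlen - Garth: 4+5+4+4 = 17
Cheapest is Hale - Irby - Arlen - Garth at 11 km.

11 km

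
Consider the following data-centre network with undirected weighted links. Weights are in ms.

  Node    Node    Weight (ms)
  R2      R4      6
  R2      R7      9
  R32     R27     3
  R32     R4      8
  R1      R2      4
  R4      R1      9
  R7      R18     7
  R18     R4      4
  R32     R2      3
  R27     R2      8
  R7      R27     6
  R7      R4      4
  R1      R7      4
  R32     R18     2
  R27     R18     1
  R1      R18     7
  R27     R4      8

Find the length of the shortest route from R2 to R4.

6 ms

Compare a few routes:
R2 - R32 - R18 - R4: 3+2+4 = 9
R2 - R32 - R27 - R18 - R4: 3+3+1+4 = 11
R2 - R32 - R4: 3+8 = 11
R2 - R4: 6 = 6
The minimum is 6 ms via R2 - R4.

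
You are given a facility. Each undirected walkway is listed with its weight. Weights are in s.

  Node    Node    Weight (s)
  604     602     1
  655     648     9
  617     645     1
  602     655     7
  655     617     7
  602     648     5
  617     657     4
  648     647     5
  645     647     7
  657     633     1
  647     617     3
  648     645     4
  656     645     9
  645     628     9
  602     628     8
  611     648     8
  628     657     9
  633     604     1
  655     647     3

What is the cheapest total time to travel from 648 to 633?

Candidate routes:
648–645–617–657–633: 4+1+4+1 = 10
648–602–604–633: 5+1+1 = 7
The minimum is 7 s via 648–602–604–633.

7 s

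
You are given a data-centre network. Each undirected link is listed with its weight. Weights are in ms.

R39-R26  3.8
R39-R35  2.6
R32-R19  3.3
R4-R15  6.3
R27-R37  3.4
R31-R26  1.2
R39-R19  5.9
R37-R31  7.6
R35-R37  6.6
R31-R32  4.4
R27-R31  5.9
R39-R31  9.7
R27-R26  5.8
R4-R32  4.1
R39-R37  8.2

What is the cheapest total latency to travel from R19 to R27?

Settle nodes by increasing distance from R19:
R19: 0
R32: 3.3  (via R19)
R39: 5.9  (via R19)
R4: 7.4  (via R32)
R31: 7.7  (via R32)
R35: 8.5  (via R39)
R26: 8.9  (via R31)
R27: 13.6  (via R31)
Shortest route: R19 → R32 → R31 → R27 = 13.6 ms.

13.6 ms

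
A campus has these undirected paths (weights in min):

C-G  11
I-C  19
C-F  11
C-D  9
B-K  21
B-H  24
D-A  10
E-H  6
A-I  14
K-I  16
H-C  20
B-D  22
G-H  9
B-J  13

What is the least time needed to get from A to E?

45 min

Settle nodes by increasing distance from A:
A: 0
D: 10  (via A)
I: 14  (via A)
C: 19  (via D)
F: 30  (via C)
G: 30  (via C)
K: 30  (via I)
B: 32  (via D)
H: 39  (via C)
E: 45  (via H)
Shortest route: A → D → C → H → E = 45 min.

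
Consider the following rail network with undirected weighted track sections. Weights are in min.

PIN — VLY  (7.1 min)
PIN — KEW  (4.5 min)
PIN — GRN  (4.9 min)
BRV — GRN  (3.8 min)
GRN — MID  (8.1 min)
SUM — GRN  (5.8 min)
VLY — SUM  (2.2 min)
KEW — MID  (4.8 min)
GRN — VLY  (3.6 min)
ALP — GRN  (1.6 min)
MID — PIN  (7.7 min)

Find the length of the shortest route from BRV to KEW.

13.2 min

Shortest distances from BRV:
BRV: 0
GRN: 3.8  (via BRV)
ALP: 5.4  (via GRN)
VLY: 7.4  (via GRN)
PIN: 8.7  (via GRN)
SUM: 9.6  (via GRN)
MID: 11.9  (via GRN)
KEW: 13.2  (via PIN)
Shortest route: BRV → GRN → PIN → KEW = 13.2 min.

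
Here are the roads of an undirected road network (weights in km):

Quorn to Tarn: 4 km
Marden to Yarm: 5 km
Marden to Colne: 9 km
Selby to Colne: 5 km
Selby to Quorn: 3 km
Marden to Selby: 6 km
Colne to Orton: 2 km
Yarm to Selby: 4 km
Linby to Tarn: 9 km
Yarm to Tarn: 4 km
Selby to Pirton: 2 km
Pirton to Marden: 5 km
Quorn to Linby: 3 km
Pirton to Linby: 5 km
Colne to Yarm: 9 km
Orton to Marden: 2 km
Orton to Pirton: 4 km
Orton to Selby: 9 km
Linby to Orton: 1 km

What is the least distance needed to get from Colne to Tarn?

10 km

Enumerating some paths:
Colne → Selby → Quorn → Tarn: 5+3+4 = 12
Colne → Orton → Linby → Quorn → Tarn: 2+1+3+4 = 10
Cheapest is Colne → Orton → Linby → Quorn → Tarn at 10 km.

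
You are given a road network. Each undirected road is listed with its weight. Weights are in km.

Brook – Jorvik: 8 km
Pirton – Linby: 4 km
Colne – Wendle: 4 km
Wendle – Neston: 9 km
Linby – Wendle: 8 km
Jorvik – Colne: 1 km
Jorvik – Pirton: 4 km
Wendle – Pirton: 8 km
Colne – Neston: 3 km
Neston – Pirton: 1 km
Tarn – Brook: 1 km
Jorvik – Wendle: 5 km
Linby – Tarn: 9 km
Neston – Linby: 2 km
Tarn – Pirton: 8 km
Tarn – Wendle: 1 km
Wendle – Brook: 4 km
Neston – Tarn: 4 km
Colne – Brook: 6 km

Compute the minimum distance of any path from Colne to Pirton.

4 km

Candidate routes:
Colne → Neston → Pirton: 3+1 = 4
Colne → Jorvik → Pirton: 1+4 = 5
Cheapest is Colne → Neston → Pirton at 4 km.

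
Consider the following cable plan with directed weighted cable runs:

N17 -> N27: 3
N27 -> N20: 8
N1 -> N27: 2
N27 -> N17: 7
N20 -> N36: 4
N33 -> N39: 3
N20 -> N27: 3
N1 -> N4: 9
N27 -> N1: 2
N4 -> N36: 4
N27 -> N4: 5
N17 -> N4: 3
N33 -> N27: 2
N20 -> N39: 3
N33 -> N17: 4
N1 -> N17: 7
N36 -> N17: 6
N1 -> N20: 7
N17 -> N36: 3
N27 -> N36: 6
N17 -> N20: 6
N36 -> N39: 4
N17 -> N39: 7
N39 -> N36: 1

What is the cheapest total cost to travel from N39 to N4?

10

Enumerating some paths:
N39–N36–N17–N20–N27–N4: 1+6+6+3+5 = 21
N39–N36–N17–N27–N4: 1+6+3+5 = 15
N39–N36–N17–N4: 1+6+3 = 10
Cheapest is N39–N36–N17–N4 at 10.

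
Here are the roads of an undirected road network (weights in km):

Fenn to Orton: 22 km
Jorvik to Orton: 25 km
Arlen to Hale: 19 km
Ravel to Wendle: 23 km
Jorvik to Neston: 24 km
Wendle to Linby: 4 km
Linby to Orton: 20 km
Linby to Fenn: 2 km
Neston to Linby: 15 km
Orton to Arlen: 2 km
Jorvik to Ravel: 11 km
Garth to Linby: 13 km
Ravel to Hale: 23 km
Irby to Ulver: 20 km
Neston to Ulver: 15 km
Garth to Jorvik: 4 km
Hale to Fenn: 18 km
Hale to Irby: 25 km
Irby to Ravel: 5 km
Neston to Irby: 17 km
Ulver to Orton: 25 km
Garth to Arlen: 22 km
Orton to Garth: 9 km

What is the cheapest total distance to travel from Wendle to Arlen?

26 km

Enumerating some paths:
Wendle–Linby–Orton–Arlen: 4+20+2 = 26
Wendle–Linby–Garth–Orton–Arlen: 4+13+9+2 = 28
Wendle–Linby–Garth–Arlen: 4+13+22 = 39
Wendle–Linby–Fenn–Orton–Arlen: 4+2+22+2 = 30
Cheapest is Wendle–Linby–Orton–Arlen at 26 km.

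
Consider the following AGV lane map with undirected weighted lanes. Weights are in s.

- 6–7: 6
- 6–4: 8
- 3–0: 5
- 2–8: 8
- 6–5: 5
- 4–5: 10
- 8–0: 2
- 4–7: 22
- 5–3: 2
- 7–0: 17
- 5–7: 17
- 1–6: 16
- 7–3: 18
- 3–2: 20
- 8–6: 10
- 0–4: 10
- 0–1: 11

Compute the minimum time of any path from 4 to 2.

Compare a few routes:
4–0–8–2: 10+2+8 = 20
4–6–5–3–0–8–2: 8+5+2+5+2+8 = 30
4–6–8–2: 8+10+8 = 26
4–5–3–0–8–2: 10+2+5+2+8 = 27
The minimum is 20 s via 4–0–8–2.

20 s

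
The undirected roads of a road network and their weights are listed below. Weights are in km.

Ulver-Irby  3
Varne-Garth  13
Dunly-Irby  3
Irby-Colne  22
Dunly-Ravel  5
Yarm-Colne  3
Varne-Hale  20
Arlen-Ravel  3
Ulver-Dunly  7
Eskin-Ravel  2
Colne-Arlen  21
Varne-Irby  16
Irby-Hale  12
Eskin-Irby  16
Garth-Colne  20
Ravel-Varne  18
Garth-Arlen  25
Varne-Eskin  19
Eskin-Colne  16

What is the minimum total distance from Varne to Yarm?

36 km

Candidate routes:
Varne → Eskin → Colne → Yarm: 19+16+3 = 38
Varne → Ravel → Eskin → Colne → Yarm: 18+2+16+3 = 39
Varne → Irby → Colne → Yarm: 16+22+3 = 41
Varne → Garth → Colne → Yarm: 13+20+3 = 36
The minimum is 36 km via Varne → Garth → Colne → Yarm.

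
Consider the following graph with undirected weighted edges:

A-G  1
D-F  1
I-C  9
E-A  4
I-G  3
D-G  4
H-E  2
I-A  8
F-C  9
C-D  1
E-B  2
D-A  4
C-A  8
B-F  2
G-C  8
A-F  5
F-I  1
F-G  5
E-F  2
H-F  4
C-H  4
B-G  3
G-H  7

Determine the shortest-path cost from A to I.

4

Compare a few routes:
A → G → I: 1+3 = 4
A → F → I: 5+1 = 6
Cheapest is A → G → I at 4.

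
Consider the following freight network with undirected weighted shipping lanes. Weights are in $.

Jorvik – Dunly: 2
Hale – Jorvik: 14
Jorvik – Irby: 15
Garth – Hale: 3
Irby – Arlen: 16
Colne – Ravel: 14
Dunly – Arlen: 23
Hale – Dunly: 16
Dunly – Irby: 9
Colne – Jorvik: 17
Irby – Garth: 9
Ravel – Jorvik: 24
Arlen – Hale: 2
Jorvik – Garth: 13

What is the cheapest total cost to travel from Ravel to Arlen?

Shortest distances from Ravel:
Ravel: 0
Colne: 14  (via Ravel)
Jorvik: 24  (via Ravel)
Dunly: 26  (via Jorvik)
Irby: 35  (via Dunly)
Garth: 37  (via Jorvik)
Hale: 38  (via Jorvik)
Arlen: 40  (via Hale)
Shortest route: Ravel → Jorvik → Hale → Arlen = $40.

$40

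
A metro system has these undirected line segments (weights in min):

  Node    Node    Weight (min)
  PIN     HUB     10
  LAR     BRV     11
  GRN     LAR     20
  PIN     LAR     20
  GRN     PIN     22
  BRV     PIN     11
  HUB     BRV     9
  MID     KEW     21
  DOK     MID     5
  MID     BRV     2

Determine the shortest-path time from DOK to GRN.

Shortest distances from DOK:
DOK: 0
MID: 5  (via DOK)
BRV: 7  (via MID)
HUB: 16  (via BRV)
PIN: 18  (via BRV)
LAR: 18  (via BRV)
KEW: 26  (via MID)
GRN: 38  (via LAR)
Shortest route: DOK–MID–BRV–LAR–GRN = 38 min.

38 min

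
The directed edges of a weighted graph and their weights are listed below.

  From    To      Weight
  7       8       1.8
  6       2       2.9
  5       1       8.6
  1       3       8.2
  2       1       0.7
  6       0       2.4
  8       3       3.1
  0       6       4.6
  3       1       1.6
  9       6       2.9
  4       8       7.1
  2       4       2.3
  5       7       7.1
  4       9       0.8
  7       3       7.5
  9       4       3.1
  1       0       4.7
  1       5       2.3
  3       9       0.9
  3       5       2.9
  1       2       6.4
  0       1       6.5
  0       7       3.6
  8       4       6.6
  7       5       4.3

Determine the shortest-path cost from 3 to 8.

11.1

Shortest distances from 3:
3: 0
9: 0.9  (via 3)
1: 1.6  (via 3)
5: 2.9  (via 3)
6: 3.8  (via 9)
4: 4  (via 9)
0: 6.2  (via 6)
2: 6.7  (via 6)
7: 9.8  (via 0)
8: 11.1  (via 4)
Shortest route: 3–9–4–8 = 11.1.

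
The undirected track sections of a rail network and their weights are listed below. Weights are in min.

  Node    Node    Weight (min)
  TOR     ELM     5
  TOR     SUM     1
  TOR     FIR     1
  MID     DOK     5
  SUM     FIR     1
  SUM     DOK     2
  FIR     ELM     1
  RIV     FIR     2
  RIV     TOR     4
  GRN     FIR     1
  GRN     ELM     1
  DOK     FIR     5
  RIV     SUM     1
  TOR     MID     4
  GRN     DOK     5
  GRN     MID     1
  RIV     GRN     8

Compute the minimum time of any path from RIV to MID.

Compare a few routes:
RIV - SUM - TOR - FIR - GRN - MID: 1+1+1+1+1 = 5
RIV - FIR - GRN - MID: 2+1+1 = 4
Cheapest is RIV - FIR - GRN - MID at 4 min.

4 min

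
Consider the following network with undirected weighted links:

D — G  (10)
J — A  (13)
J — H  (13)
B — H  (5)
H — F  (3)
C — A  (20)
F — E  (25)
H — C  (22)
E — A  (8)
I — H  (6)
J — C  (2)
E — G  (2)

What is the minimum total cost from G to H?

Candidate routes:
G–E–F–H: 2+25+3 = 30
G–E–A–J–C–H: 2+8+13+2+22 = 47
G–E–A–J–H: 2+8+13+13 = 36
G–E–A–C–J–H: 2+8+20+2+13 = 45
The minimum is 30 via G–E–F–H.

30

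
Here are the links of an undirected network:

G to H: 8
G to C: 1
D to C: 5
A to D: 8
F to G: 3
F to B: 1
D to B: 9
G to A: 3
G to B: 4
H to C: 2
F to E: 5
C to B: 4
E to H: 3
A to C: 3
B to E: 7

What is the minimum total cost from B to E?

Enumerating some paths:
B - F - E: 1+5 = 6
B - E: 7 = 7
B - C - H - E: 4+2+3 = 9
The minimum is 6 via B - F - E.

6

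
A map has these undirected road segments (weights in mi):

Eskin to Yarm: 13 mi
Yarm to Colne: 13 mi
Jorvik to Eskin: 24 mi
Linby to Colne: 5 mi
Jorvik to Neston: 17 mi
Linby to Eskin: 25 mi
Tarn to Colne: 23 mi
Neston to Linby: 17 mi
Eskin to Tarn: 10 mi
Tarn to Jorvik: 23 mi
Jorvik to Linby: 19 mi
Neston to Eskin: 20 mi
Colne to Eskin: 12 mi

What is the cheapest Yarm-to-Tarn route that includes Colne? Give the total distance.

Best Yarm to Colne: Yarm → Colne costing 13
Best Colne to Tarn: Colne → Eskin → Tarn costing 22
Total via Colne: 13 + 22 = 35 mi.

35 mi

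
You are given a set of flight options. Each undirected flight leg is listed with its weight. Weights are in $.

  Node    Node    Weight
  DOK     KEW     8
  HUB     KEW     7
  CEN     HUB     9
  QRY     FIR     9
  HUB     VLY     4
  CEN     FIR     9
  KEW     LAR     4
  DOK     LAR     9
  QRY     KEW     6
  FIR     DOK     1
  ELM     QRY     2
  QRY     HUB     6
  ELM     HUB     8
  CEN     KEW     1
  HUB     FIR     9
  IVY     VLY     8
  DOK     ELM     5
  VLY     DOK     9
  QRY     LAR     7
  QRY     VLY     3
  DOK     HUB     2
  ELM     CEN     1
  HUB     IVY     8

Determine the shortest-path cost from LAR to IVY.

Settle nodes by increasing distance from LAR:
LAR: 0
KEW: 4  (via LAR)
CEN: 5  (via KEW)
ELM: 6  (via CEN)
QRY: 7  (via LAR)
DOK: 9  (via LAR)
FIR: 10  (via DOK)
VLY: 10  (via QRY)
HUB: 11  (via KEW)
IVY: 18  (via VLY)
Shortest route: LAR–QRY–VLY–IVY = $18.

$18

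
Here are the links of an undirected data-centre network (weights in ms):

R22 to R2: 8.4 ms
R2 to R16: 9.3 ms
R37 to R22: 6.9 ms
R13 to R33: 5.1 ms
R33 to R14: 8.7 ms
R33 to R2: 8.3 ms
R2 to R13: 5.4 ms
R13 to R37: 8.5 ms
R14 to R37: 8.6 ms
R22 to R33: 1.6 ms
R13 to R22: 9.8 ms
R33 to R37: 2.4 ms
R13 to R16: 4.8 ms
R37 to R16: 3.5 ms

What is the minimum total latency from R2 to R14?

17 ms

Running Dijkstra from R2:
R2: 0
R13: 5.4  (via R2)
R33: 8.3  (via R2)
R22: 8.4  (via R2)
R16: 9.3  (via R2)
R37: 10.7  (via R33)
R14: 17  (via R33)
Shortest route: R2 → R33 → R14 = 17 ms.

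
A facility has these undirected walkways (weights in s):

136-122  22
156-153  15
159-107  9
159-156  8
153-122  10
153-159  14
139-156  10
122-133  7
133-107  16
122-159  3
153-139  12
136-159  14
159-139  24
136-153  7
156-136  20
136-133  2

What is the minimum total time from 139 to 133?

21 s

Compare a few routes:
139 → 153 → 136 → 133: 12+7+2 = 21
139 → 153 → 122 → 133: 12+10+7 = 29
139 → 156 → 159 → 122 → 133: 10+8+3+7 = 28
The minimum is 21 s via 139 → 153 → 136 → 133.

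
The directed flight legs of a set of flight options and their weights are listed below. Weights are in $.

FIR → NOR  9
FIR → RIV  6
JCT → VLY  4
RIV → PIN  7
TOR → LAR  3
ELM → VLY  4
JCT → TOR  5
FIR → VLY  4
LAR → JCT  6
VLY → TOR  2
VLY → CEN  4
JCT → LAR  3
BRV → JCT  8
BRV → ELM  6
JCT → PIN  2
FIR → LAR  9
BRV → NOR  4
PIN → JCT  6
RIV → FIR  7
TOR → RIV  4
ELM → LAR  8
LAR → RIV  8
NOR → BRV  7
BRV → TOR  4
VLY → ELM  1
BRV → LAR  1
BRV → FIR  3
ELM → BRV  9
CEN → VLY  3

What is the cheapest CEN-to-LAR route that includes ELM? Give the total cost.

$12

Best CEN to ELM: CEN–VLY–ELM costing 4
Best ELM to LAR: ELM–LAR costing 8
Total via ELM: 4 + 8 = $12.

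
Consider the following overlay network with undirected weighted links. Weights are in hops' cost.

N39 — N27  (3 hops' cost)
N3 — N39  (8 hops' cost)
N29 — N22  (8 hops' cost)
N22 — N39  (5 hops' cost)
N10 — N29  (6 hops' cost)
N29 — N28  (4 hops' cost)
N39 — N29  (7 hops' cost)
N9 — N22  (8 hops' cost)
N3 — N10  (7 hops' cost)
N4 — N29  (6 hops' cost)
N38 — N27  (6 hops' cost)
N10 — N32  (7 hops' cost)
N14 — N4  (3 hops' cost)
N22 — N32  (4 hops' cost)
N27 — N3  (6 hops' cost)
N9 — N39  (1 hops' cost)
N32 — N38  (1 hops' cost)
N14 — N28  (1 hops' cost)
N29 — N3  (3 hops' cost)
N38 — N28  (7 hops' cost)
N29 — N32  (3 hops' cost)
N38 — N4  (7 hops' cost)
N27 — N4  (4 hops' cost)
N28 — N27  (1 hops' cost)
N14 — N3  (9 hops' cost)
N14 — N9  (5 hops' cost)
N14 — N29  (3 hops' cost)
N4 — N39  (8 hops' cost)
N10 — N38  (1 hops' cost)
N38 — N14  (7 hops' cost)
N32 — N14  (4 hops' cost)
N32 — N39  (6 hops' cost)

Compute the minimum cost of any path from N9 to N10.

Candidate routes:
N9 - N39 - N32 - N38 - N10: 1+6+1+1 = 9
N9 - N14 - N32 - N38 - N10: 5+4+1+1 = 11
N9 - N39 - N27 - N38 - N10: 1+3+6+1 = 11
The minimum is 9 hops' cost via N9 - N39 - N32 - N38 - N10.

9 hops' cost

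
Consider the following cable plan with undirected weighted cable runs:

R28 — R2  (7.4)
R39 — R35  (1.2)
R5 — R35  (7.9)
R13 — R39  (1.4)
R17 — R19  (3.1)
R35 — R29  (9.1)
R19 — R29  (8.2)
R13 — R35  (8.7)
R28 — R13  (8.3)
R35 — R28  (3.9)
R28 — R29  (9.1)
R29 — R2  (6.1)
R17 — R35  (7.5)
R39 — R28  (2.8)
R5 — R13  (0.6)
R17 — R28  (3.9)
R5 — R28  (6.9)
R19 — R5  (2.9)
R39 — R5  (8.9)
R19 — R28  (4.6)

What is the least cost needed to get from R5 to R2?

12.2

Candidate routes:
R5–R13–R39–R28–R2: 0.6+1.4+2.8+7.4 = 12.2
R5–R28–R2: 6.9+7.4 = 14.3
R5–R13–R39–R35–R28–R2: 0.6+1.4+1.2+3.9+7.4 = 14.5
Cheapest is R5–R13–R39–R28–R2 at 12.2.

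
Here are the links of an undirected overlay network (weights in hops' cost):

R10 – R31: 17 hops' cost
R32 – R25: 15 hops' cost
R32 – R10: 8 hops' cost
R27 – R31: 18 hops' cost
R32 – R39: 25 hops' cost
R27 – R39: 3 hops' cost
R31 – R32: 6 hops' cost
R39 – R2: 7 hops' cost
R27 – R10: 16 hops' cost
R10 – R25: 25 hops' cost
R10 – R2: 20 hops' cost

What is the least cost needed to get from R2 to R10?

20 hops' cost

Shortest distances from R2:
R2: 0
R39: 7  (via R2)
R27: 10  (via R39)
R10: 20  (via R2)
Shortest route: R2–R10 = 20 hops' cost.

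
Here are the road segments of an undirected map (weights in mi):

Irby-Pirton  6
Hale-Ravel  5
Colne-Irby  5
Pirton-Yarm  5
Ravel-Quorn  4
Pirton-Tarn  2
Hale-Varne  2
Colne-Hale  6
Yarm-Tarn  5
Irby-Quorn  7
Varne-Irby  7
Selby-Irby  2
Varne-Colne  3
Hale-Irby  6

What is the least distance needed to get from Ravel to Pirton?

Settle nodes by increasing distance from Ravel:
Ravel: 0
Quorn: 4  (via Ravel)
Hale: 5  (via Ravel)
Varne: 7  (via Hale)
Colne: 10  (via Varne)
Irby: 11  (via Quorn)
Selby: 13  (via Irby)
Pirton: 17  (via Irby)
Shortest route: Ravel → Quorn → Irby → Pirton = 17 mi.

17 mi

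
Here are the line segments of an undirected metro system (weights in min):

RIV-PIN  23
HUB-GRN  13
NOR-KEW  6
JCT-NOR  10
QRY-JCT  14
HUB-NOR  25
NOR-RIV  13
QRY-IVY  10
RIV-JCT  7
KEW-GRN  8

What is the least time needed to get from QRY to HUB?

Running Dijkstra from QRY:
QRY: 0
IVY: 10  (via QRY)
JCT: 14  (via QRY)
RIV: 21  (via JCT)
NOR: 24  (via JCT)
KEW: 30  (via NOR)
GRN: 38  (via KEW)
PIN: 44  (via RIV)
HUB: 49  (via NOR)
Shortest route: QRY → JCT → NOR → HUB = 49 min.

49 min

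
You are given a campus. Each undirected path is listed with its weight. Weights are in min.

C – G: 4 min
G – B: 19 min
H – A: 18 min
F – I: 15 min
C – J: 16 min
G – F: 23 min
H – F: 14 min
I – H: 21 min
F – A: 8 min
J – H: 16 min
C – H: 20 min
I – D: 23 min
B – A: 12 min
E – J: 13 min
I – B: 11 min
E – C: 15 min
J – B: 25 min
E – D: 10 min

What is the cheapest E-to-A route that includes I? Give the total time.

Best E to I: E → D → I costing 33
Shortest I→A: I → B → A = 23
Total via I: 33 + 23 = 56 min.

56 min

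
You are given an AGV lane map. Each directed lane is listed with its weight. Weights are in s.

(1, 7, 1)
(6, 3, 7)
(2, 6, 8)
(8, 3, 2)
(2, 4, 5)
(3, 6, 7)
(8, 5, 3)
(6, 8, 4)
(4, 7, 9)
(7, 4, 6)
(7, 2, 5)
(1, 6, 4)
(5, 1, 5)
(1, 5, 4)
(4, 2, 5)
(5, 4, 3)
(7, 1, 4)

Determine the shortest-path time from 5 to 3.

15 s

Shortest distances from 5:
5: 0
4: 3  (via 5)
1: 5  (via 5)
7: 6  (via 1)
2: 8  (via 4)
6: 9  (via 1)
8: 13  (via 6)
3: 15  (via 8)
Shortest route: 5–1–6–8–3 = 15 s.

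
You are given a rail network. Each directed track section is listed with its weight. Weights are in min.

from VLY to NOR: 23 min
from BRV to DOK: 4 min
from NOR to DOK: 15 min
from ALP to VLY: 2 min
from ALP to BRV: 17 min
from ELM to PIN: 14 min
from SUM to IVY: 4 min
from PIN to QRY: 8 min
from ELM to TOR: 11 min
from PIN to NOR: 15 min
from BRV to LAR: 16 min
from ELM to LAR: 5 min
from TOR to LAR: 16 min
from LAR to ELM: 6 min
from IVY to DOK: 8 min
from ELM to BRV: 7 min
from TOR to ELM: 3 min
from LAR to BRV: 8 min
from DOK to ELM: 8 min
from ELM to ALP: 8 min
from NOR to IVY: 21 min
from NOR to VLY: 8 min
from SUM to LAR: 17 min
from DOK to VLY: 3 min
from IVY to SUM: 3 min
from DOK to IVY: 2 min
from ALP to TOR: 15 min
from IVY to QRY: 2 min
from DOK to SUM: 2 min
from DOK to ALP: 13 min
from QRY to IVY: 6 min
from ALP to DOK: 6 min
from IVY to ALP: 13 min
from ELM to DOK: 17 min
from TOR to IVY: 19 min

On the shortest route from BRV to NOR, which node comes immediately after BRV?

Enumerating some paths:
BRV–DOK–VLY–NOR: 4+3+23 = 30
BRV–DOK–ELM–PIN–NOR: 4+8+14+15 = 41
BRV–DOK–ALP–VLY–NOR: 4+13+2+23 = 42
Cheapest is BRV–DOK–VLY–NOR at 30 min.
So from BRV the first move is to DOK.

DOK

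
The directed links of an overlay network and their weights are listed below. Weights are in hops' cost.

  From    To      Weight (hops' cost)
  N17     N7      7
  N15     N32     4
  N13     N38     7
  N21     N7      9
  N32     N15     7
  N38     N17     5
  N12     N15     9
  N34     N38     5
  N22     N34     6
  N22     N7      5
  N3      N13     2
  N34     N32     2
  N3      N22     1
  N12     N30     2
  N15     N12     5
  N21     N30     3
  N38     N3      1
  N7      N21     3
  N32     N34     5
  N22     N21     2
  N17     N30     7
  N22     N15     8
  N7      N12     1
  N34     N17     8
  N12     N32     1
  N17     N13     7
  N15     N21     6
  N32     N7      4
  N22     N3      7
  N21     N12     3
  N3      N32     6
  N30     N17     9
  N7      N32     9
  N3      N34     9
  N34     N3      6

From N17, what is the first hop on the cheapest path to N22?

N13

Compare a few routes:
N17 - N13 - N38 - N3 - N22: 7+7+1+1 = 16
N17 - N7 - N12 - N32 - N34 - N38 - N3 - N22: 7+1+1+5+5+1+1 = 21
N17 - N7 - N21 - N12 - N32 - N34 - N38 - N3 - N22: 7+3+3+1+5+5+1+1 = 26
N17 - N7 - N12 - N32 - N34 - N3 - N22: 7+1+1+5+6+1 = 21
Cheapest is N17 - N13 - N38 - N3 - N22 at 16 hops' cost.
So from N17 the first move is to N13.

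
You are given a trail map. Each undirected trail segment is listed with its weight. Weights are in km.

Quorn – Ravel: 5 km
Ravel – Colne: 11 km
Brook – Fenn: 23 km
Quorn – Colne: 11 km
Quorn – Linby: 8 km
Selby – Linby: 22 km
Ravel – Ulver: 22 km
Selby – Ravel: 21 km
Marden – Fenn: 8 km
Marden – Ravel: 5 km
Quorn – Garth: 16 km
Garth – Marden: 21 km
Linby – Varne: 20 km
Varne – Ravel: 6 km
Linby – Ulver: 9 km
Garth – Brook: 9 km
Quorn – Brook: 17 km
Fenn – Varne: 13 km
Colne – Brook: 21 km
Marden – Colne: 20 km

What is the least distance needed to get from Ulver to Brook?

Running Dijkstra from Ulver:
Ulver: 0
Linby: 9  (via Ulver)
Quorn: 17  (via Linby)
Ravel: 22  (via Ulver)
Marden: 27  (via Ravel)
Colne: 28  (via Quorn)
Varne: 28  (via Ravel)
Selby: 31  (via Linby)
Garth: 33  (via Quorn)
Brook: 34  (via Quorn)
Shortest route: Ulver–Linby–Quorn–Brook = 34 km.

34 km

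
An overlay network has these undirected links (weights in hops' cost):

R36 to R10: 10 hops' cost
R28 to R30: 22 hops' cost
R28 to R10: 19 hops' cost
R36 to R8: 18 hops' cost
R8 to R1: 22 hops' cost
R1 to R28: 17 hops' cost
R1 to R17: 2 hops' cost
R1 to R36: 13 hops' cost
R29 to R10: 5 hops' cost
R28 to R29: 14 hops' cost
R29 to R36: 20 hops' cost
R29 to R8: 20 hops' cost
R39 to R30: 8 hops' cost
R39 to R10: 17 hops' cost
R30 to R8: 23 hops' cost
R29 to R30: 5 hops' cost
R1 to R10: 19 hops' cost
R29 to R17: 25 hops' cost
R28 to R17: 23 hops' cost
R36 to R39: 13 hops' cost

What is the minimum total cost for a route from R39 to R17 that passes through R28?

46 hops' cost

Shortest R39→R28: R39 → R30 → R29 → R28 = 27
Best R28 to R17: R28 → R1 → R17 costing 19
Total via R28: 27 + 19 = 46 hops' cost.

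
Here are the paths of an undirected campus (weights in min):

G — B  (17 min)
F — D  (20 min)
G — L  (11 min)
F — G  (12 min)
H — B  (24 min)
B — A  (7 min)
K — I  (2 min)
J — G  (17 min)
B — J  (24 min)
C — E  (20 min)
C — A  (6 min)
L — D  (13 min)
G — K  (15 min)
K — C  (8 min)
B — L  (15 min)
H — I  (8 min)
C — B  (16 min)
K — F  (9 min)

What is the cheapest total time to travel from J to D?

Shortest distances from J:
J: 0
G: 17  (via J)
B: 24  (via J)
L: 28  (via G)
F: 29  (via G)
A: 31  (via B)
K: 32  (via G)
I: 34  (via K)
C: 37  (via A)
D: 41  (via L)
Shortest route: J–G–L–D = 41 min.

41 min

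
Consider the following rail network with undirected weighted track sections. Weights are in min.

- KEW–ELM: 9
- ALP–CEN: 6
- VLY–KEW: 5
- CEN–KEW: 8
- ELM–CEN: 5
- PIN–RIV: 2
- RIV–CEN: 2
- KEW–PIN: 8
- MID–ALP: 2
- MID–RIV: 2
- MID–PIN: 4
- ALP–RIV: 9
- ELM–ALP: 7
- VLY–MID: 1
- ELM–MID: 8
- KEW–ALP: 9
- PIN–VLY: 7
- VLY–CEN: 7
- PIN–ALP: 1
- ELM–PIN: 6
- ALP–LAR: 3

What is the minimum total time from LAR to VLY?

Compare a few routes:
LAR - ALP - MID - VLY: 3+2+1 = 6
LAR - ALP - PIN - RIV - MID - VLY: 3+1+2+2+1 = 9
LAR - ALP - PIN - MID - VLY: 3+1+4+1 = 9
Cheapest is LAR - ALP - MID - VLY at 6 min.

6 min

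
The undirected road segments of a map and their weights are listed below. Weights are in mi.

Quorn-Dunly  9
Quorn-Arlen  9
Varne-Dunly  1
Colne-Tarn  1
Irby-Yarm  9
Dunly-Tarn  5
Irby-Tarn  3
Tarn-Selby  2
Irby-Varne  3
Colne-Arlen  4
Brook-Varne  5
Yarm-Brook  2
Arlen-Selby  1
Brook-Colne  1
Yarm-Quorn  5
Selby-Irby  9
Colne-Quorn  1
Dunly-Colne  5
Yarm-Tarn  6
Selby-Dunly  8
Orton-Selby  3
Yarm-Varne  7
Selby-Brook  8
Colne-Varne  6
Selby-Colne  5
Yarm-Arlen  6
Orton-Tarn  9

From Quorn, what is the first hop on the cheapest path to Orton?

Compare a few routes:
Quorn → Colne → Tarn → Selby → Orton: 1+1+2+3 = 7
Quorn → Colne → Selby → Orton: 1+5+3 = 9
The minimum is 7 mi via Quorn → Colne → Tarn → Selby → Orton.
So from Quorn the first move is to Colne.

Colne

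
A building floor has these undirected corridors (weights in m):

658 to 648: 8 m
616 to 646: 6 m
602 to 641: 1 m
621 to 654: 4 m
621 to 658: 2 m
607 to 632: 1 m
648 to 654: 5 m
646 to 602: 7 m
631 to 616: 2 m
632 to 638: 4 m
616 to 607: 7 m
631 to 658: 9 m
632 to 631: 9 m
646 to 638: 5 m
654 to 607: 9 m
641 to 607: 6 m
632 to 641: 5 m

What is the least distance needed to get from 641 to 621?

19 m

Compare a few routes:
641 → 607 → 654 → 621: 6+9+4 = 19
641 → 632 → 631 → 658 → 621: 5+9+9+2 = 25
Cheapest is 641 → 607 → 654 → 621 at 19 m.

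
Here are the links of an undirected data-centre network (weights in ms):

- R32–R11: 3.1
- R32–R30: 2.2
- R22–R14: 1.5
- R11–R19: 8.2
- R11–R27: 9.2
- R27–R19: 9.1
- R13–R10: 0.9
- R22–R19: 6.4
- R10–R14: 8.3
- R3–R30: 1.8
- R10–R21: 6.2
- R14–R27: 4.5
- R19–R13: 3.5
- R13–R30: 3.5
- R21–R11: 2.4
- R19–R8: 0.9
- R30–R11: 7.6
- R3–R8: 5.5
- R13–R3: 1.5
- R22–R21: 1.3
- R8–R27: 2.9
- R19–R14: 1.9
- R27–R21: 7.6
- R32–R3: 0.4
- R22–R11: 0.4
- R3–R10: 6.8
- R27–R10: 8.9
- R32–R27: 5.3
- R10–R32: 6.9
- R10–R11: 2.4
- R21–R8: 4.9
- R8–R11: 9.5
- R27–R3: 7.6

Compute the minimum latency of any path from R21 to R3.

5.2 ms

Candidate routes:
R21 - R22 - R11 - R32 - R3: 1.3+0.4+3.1+0.4 = 5.2
R21 - R11 - R32 - R3: 2.4+3.1+0.4 = 5.9
Cheapest is R21 - R22 - R11 - R32 - R3 at 5.2 ms.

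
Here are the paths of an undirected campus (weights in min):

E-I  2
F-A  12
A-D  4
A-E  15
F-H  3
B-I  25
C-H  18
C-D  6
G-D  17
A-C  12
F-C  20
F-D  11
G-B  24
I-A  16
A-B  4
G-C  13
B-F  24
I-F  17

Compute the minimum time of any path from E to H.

Shortest distances from E:
E: 0
I: 2  (via E)
A: 15  (via E)
B: 19  (via A)
D: 19  (via A)
F: 19  (via I)
H: 22  (via F)
Shortest route: E → I → F → H = 22 min.

22 min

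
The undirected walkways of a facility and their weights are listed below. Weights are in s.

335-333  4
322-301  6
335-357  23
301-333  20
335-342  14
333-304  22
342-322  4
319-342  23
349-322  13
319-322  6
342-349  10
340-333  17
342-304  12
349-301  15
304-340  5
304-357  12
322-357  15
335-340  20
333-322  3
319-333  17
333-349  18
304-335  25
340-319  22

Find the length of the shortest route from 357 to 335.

Candidate routes:
357 → 304 → 342 → 322 → 333 → 335: 12+12+4+3+4 = 35
357 → 322 → 342 → 335: 15+4+14 = 33
357 → 335: 23 = 23
357 → 322 → 333 → 335: 15+3+4 = 22
The minimum is 22 s via 357 → 322 → 333 → 335.

22 s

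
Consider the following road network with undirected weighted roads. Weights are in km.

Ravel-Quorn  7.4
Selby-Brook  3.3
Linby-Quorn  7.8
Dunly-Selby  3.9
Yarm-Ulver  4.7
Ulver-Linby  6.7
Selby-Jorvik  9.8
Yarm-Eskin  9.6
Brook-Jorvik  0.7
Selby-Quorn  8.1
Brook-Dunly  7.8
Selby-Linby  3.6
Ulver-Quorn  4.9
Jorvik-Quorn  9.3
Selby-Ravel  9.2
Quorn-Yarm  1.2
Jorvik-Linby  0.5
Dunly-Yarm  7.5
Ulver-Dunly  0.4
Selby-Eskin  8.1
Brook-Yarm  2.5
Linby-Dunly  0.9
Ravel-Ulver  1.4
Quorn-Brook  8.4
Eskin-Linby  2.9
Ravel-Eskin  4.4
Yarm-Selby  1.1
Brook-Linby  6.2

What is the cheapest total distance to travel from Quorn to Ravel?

6.3 km

Compare a few routes:
Quorn → Ulver → Ravel: 4.9+1.4 = 6.3
Quorn → Yarm → Ulver → Ravel: 1.2+4.7+1.4 = 7.3
Cheapest is Quorn → Ulver → Ravel at 6.3 km.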